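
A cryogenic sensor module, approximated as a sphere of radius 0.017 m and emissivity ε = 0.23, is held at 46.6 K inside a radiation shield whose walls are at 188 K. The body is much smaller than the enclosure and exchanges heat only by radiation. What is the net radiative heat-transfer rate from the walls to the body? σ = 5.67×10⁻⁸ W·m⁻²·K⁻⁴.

For a small grey body in a large enclosure: P_net = εσA(T_body⁴ − T_wall⁴).
A = 4πr² = 0.003632 m²; T_body⁴ − T_wall⁴ = 4.716×10⁶ − 1.249×10⁹ = -1.244×10⁹ K⁴.
|P_net| = 0.23·5.67×10⁻⁸·0.003632·1.244×10⁹.

P_net ≈ 0.0589 W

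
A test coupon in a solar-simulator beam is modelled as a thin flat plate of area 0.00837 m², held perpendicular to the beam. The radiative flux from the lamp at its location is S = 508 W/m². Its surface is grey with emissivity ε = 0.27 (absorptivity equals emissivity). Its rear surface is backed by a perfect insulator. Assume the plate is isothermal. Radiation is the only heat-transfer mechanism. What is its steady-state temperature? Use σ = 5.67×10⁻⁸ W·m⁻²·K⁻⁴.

T ≈ 308 K

At equilibrium, absorbed power = emitted power.
Absorbing cross-section = A = 0.008370 m²; emitting surface = A = 0.008370 m² (ratio 1).
εS·A_cross = εσ·A_surf·T⁴  ⇒  T⁴ = S/(1σ)   (ε cancels).
T⁴ = 508/(1·5.67×10⁻⁸) = 8.959×10⁹ K⁴.
T = (8.959×10⁹)^(1/4).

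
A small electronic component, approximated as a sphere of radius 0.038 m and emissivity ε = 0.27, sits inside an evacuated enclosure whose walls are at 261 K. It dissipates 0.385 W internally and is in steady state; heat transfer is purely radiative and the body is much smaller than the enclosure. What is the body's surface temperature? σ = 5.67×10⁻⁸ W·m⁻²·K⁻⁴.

T ≈ 279 K

For a small grey body in a large enclosure, net radiated power = εσA(T⁴ − T_w⁴).
Steady state: P = εσA(T⁴ − T_w⁴) with A = 4πr² = 0.01815 m².
T⁴ = P/(εσA) + T_w⁴ = 0.385/(0.27·5.67×10⁻⁸·0.01815) + (261)⁴
    = 1.386×10⁹ + 4.640×10⁹ = 6.026×10⁹ K⁴.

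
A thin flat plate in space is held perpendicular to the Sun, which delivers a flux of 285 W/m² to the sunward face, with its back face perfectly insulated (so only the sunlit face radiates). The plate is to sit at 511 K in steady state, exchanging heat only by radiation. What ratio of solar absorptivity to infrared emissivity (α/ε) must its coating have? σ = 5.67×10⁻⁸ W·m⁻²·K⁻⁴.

Balance: αS·A = εσ·1A·T⁴ ⇒ α/ε = σT⁴/S.
α/ε = 5.67×10⁻⁸·(511)⁴/285 = 5.67×10⁻⁸·6.818×10¹⁰/285.

α/ε ≈ 13.6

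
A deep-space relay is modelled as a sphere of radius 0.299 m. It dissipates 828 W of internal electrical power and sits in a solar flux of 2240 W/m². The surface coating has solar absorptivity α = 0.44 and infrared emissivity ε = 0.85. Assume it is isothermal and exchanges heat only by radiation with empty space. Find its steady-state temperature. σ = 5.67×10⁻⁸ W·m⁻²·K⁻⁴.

T ≈ 378 K

At steady state, absorbed solar power + internal power = radiated power.
Absorbed: α·S·A_cross = 0.44·2240·0.2809 = 276.8 W (cross-section πr²).
Total input = 276.8 + 828 = 1105 W.
Radiated: εσ·A_surf·T⁴ with A_surf = 4πr² = 1.123 m².
T⁴ = 1105/(0.85·5.67×10⁻⁸·1.123) = 2.040×10¹⁰ K⁴.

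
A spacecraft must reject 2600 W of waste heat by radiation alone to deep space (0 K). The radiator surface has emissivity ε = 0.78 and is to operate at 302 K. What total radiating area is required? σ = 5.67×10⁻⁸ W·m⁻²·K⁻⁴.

P = εσA T⁴ ⇒ A = P/(εσT⁴).
T⁴ = 8.318×10⁹ K⁴.
A = 2600/(0.78 × 5.67×10⁻⁸ × 8.318×10⁹).

A ≈ 7.07 m²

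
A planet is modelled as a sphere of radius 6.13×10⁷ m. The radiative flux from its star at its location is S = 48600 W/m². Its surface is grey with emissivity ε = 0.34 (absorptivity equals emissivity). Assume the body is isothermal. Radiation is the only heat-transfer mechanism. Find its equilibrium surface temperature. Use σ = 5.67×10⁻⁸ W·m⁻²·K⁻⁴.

At equilibrium, absorbed power = emitted power.
Absorbing cross-section = πr² = 1.181×10¹⁶ m²; emitting surface = 4πr² = 4.722×10¹⁶ m² (ratio 4).
εS·A_cross = εσ·A_surf·T⁴  ⇒  T⁴ = S/(4σ)   (ε cancels).
T⁴ = 48600/(4·5.67×10⁻⁸) = 2.143×10¹¹ K⁴.
T = (2.143×10¹¹)^(1/4).

T ≈ 680 K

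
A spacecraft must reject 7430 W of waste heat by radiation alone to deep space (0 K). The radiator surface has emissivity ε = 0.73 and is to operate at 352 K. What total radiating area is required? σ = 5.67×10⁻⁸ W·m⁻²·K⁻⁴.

P = εσA T⁴ ⇒ A = P/(εσT⁴).
T⁴ = 1.535×10¹⁰ K⁴.
A = 7430/(0.73 × 5.67×10⁻⁸ × 1.535×10¹⁰).

A ≈ 11.7 m²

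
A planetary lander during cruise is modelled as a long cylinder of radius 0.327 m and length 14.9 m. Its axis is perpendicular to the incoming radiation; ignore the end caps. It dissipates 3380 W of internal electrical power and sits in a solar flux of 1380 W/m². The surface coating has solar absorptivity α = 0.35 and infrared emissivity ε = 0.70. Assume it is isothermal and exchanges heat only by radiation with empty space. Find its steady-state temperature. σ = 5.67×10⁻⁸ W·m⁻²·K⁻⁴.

At steady state, absorbed solar power + internal power = radiated power.
Absorbed: α·S·A_cross = 0.35·1380·9.745 = 4707 W (cross-section 2rL).
Total input = 4707 + 3380 = 8087 W.
Radiated: εσ·A_surf·T⁴ with A_surf = 2πrL = 30.61 m².
T⁴ = 8087/(0.70·5.67×10⁻⁸·30.61) = 6.655×10⁹ K⁴.

T ≈ 286 K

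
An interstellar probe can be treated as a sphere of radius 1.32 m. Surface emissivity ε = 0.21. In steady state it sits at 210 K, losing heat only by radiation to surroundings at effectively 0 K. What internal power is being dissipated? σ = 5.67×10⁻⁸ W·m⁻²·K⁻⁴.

Steady state: P = εσA T⁴.
A = 4πr² = 21.90 m²; T⁴ = (210)⁴ = 1.945×10⁹ K⁴.
P = 0.21 × 5.67×10⁻⁸ × 21.90 × 1.945×10⁹.

P ≈ 507 W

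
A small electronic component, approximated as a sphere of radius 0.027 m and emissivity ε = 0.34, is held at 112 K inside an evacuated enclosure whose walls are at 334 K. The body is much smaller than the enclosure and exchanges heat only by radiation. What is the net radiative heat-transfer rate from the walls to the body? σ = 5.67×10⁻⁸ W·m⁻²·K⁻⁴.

P_net ≈ 2.17 W

For a small grey body in a large enclosure: P_net = εσA(T_body⁴ − T_wall⁴).
A = 4πr² = 0.009161 m²; T_body⁴ − T_wall⁴ = 1.574×10⁸ − 1.244×10¹⁰ = -1.229×10¹⁰ K⁴.
|P_net| = 0.34·5.67×10⁻⁸·0.009161·1.229×10¹⁰.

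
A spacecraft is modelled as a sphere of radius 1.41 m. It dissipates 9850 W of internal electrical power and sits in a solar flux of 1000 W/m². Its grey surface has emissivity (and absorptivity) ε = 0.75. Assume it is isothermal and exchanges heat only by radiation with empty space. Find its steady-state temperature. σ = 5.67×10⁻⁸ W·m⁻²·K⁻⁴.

At steady state, absorbed solar power + internal power = radiated power.
Absorbed: α·S·A_cross = 0.75·1000·6.246 = 4684 W (cross-section πr²).
Total input = 4684 + 9850 = 14530 W.
Radiated: εσ·A_surf·T⁴ with A_surf = 4πr² = 24.98 m².
T⁴ = 14530/(0.75·5.67×10⁻⁸·24.98) = 1.368×10¹⁰ K⁴.

T ≈ 342 K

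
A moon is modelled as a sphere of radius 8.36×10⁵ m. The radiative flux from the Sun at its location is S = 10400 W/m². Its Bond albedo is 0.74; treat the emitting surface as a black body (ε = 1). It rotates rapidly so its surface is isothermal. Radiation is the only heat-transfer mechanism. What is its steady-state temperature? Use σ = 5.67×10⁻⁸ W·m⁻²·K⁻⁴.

T ≈ 330 K

At equilibrium, absorbed power = emitted power.
Absorbing cross-section = πr² = 2.196×10¹² m²; emitting surface = 4πr² = 8.783×10¹² m² (ratio 4).
(1−a)S·A_cross = εσ·A_surf·T⁴  ⇒  T⁴ = (1−a)S/(4σ).
T⁴ = 0.260·10400/(4·5.67×10⁻⁸) = 1.192×10¹⁰ K⁴.
T = (1.192×10¹⁰)^(1/4).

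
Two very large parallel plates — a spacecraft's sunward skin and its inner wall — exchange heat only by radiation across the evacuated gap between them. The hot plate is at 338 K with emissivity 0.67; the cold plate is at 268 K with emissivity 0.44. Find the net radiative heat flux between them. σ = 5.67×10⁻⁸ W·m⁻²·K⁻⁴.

q ≈ 162 W/m²

For two infinite grey parallel plates, q = σ(T₁⁴ − T₂⁴)/(1/ε₁ + 1/ε₂ − 1).
T₁⁴ − T₂⁴ = 1.305×10¹⁰ − 5.159×10⁹ = 7.893×10⁹ K⁴.
1/ε₁ + 1/ε₂ − 1 = 1.493 + 2.273 − 1 = 2.765.
q = 5.67×10⁻⁸ × 7.893×10⁹ / 2.765.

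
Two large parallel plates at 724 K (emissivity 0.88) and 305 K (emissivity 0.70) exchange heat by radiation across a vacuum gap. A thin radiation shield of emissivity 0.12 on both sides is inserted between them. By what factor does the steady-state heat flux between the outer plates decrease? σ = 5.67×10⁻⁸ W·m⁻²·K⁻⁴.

Without shield: q₀ = σΔ(T⁴)/(1/ε₁+1/ε₂−1) with denominator 1.565.
With shield the two gaps are in series; the resistances add: (1/ε₁+1/ε_s−1)+(1/ε_s+1/ε₂−1) = 8.470+8.762 = 17.23.
Heat-flux ratio q₀/q = 17.23/1.565.

factor ≈ 11.0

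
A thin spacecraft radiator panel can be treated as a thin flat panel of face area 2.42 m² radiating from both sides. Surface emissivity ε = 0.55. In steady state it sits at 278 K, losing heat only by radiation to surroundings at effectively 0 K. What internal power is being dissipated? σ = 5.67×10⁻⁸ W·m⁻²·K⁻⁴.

Steady state: P = εσA T⁴.
A = 2·2.42 = 4.840 m²; T⁴ = (278)⁴ = 5.973×10⁹ K⁴.
P = 0.55 × 5.67×10⁻⁸ × 4.840 × 5.973×10⁹.

P ≈ 902 W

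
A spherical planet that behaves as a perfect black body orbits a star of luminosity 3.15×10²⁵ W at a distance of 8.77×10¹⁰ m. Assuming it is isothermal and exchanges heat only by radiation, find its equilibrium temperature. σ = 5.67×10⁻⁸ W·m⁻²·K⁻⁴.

T ≈ 195 K

First find the stellar flux at distance d: S = L/(4πd²) = 3.15×10²⁵/(4π·(8.77×10¹⁰)²) = 325.9 W/m².
For an isothermal sphere, absorbed (1−a)S·πr² = emitted σ·4πr²·T⁴, so T⁴ = (1−a)S/(4σ).
T⁴ = 1.00·325.9/(4·5.67×10⁻⁸) = 1.437×10⁹ K⁴.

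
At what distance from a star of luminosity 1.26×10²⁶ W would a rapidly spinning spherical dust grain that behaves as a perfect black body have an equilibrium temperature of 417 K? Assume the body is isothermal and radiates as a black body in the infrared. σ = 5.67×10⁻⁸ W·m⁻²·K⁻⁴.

d ≈ 3.82×10¹⁰ m

For an isothermal black-emitting sphere, (1−a)S·πr² = σ·4πr²·T⁴ ⇒ S = 4σT⁴/(1−a).
S = 4·5.67×10⁻⁸·(417)⁴/1.00 = 6858 W/m².
Flux falls as S = L/(4πd²), so d = √(L/(4πS)) = √(1.26×10²⁶/(4π·6858)).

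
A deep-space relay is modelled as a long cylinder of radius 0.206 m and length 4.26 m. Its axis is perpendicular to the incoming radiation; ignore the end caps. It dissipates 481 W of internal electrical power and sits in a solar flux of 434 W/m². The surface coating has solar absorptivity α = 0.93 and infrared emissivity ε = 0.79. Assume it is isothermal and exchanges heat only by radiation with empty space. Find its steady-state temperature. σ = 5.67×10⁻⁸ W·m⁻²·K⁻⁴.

At steady state, absorbed solar power + internal power = radiated power.
Absorbed: α·S·A_cross = 0.93·434·1.755 = 708.4 W (cross-section 2rL).
Total input = 708.4 + 481 = 1189 W.
Radiated: εσ·A_surf·T⁴ with A_surf = 2πrL = 5.514 m².
T⁴ = 1189/(0.79·5.67×10⁻⁸·5.514) = 4.816×10⁹ K⁴.

T ≈ 263 K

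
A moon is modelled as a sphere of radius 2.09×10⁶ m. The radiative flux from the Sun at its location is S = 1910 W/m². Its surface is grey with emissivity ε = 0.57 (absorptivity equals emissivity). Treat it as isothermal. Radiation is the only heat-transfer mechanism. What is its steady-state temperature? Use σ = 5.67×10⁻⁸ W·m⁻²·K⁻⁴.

T ≈ 303 K

At equilibrium, absorbed power = emitted power.
Absorbing cross-section = πr² = 1.372×10¹³ m²; emitting surface = 4πr² = 5.489×10¹³ m² (ratio 4).
εS·A_cross = εσ·A_surf·T⁴  ⇒  T⁴ = S/(4σ)   (ε cancels).
T⁴ = 1910/(4·5.67×10⁻⁸) = 8.422×10⁹ K⁴.
T = (8.422×10⁹)^(1/4).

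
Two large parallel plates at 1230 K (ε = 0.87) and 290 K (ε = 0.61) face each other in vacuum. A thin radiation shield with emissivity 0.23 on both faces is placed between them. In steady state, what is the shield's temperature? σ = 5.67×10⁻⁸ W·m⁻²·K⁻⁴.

In steady state the net flux on the hot side equals that on the cold side.
σ(T₁⁴−T_s⁴)/D₁ = σ(T_s⁴−T₂⁴)/D₂, with D₁ = 1/ε₁+1/ε_s−1 = 4.497, D₂ = 1/ε_s+1/ε₂−1 = 4.987.
Solve for T_s⁴: T_s⁴ = (D₂·T₁⁴ + D₁·T₂⁴)/(D₁+D₂) = 1.207×10¹² K⁴.

T_s ≈ 1050 K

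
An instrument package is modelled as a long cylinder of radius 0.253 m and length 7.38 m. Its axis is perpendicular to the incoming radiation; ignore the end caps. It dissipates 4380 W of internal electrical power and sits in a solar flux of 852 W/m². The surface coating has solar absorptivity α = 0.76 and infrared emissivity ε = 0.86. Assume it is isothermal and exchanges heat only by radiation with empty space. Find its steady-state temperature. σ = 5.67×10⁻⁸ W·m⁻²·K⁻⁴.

T ≈ 330 K

At steady state, absorbed solar power + internal power = radiated power.
Absorbed: α·S·A_cross = 0.76·852·3.734 = 2418 W (cross-section 2rL).
Total input = 2418 + 4380 = 6798 W.
Radiated: εσ·A_surf·T⁴ with A_surf = 2πrL = 11.73 m².
T⁴ = 6798/(0.86·5.67×10⁻⁸·11.73) = 1.188×10¹⁰ K⁴.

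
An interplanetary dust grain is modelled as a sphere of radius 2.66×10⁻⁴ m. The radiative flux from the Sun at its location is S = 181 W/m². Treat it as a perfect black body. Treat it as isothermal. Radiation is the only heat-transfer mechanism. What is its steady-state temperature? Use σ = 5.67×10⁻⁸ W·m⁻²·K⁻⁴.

At equilibrium, absorbed power = emitted power.
Absorbing cross-section = πr² = 2.223×10⁻⁷ m²; emitting surface = 4πr² = 8.891×10⁻⁷ m² (ratio 4).
S·A_cross = εσ·A_surf·T⁴  ⇒  T⁴ = S/(4σ).
T⁴ = 1.00·181/(4·5.67×10⁻⁸) = 7.981×10⁸ K⁴.
T = (7.981×10⁸)^(1/4).

T ≈ 168 K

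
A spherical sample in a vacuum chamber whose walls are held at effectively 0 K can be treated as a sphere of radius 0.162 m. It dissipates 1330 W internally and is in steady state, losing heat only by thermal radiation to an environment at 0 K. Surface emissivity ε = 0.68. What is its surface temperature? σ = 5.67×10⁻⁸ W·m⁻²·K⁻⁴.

T ≈ 569 K

Steady state: internal power = radiated power, P = εσA T⁴.
Radiating area A = 4πr² = 0.3298 m².
T⁴ = P/(εσA) = 1330/(0.68·5.67×10⁻⁸·0.3298) = 1.046×10¹¹ K⁴.
T = (1.046×10¹¹)^(1/4).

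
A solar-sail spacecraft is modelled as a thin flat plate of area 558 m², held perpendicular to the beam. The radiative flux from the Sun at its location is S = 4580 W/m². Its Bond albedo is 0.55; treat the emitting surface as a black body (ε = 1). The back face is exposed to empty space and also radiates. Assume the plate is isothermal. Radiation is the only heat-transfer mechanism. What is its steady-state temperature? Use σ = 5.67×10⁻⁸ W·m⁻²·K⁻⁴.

At equilibrium, absorbed power = emitted power.
Absorbing cross-section = A = 558.0 m²; emitting surface = 2A = 1116 m² (ratio 2).
(1−a)S·A_cross = εσ·A_surf·T⁴  ⇒  T⁴ = (1−a)S/(2σ).
T⁴ = 0.450·4580/(2·5.67×10⁻⁸) = 1.817×10¹⁰ K⁴.
T = (1.817×10¹⁰)^(1/4).

T ≈ 367 K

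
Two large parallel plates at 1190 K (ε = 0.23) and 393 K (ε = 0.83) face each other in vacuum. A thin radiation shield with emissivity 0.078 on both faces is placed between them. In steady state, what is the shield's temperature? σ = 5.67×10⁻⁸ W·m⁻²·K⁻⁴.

T_s ≈ 976 K

In steady state the net flux on the hot side equals that on the cold side.
σ(T₁⁴−T_s⁴)/D₁ = σ(T_s⁴−T₂⁴)/D₂, with D₁ = 1/ε₁+1/ε_s−1 = 16.17, D₂ = 1/ε_s+1/ε₂−1 = 13.03.
Solve for T_s⁴: T_s⁴ = (D₂·T₁⁴ + D₁·T₂⁴)/(D₁+D₂) = 9.079×10¹¹ K⁴.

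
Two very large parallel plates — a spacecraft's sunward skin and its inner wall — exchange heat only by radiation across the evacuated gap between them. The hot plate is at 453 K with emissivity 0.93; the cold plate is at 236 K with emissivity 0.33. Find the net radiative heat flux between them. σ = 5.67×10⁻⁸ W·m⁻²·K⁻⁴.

For two infinite grey parallel plates, q = σ(T₁⁴ − T₂⁴)/(1/ε₁ + 1/ε₂ − 1).
T₁⁴ − T₂⁴ = 4.211×10¹⁰ − 3.102×10⁹ = 3.901×10¹⁰ K⁴.
1/ε₁ + 1/ε₂ − 1 = 1.075 + 3.030 − 1 = 3.106.
q = 5.67×10⁻⁸ × 3.901×10¹⁰ / 3.106.

q ≈ 712 W/m²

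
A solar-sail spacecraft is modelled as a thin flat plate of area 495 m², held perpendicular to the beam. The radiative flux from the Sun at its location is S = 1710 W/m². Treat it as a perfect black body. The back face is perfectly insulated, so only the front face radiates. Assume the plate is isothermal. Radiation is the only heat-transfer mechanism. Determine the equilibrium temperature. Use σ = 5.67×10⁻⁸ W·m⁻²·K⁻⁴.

At equilibrium, absorbed power = emitted power.
Absorbing cross-section = A = 495.0 m²; emitting surface = A = 495.0 m² (ratio 1).
S·A_cross = εσ·A_surf·T⁴  ⇒  T⁴ = S/(1σ).
T⁴ = 1.00·1710/(1·5.67×10⁻⁸) = 3.016×10¹⁰ K⁴.
T = (3.016×10¹⁰)^(1/4).

T ≈ 417 K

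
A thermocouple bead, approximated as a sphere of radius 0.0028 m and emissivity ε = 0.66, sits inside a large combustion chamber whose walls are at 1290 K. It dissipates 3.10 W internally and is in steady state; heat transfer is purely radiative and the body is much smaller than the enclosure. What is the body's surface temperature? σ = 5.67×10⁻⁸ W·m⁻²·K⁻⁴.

For a small grey body in a large enclosure, net radiated power = εσA(T⁴ − T_w⁴).
Steady state: P = εσA(T⁴ − T_w⁴) with A = 4πr² = 9.852×10⁻⁵ m².
T⁴ = P/(εσA) + T_w⁴ = 3.10/(0.66·5.67×10⁻⁸·9.852×10⁻⁵) + (1290)⁴
    = 8.408×10¹¹ + 2.769×10¹² = 3.610×10¹² K⁴.

T ≈ 1380 K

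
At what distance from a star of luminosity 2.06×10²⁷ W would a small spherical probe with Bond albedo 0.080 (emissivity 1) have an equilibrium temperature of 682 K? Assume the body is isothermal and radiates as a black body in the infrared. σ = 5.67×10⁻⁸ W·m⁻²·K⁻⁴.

For an isothermal black-emitting sphere, (1−a)S·πr² = σ·4πr²·T⁴ ⇒ S = 4σT⁴/(1−a).
S = 4·5.67×10⁻⁸·(682)⁴/0.920 = 53330 W/m².
Flux falls as S = L/(4πd²), so d = √(L/(4πS)) = √(2.06×10²⁷/(4π·53330)).

d ≈ 5.54×10¹⁰ m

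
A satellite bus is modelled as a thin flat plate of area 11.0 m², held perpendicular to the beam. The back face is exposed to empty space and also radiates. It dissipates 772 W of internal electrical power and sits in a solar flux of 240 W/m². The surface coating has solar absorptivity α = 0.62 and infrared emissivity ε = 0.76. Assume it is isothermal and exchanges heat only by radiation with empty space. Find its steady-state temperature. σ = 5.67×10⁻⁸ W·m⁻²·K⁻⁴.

At steady state, absorbed solar power + internal power = radiated power.
Absorbed: α·S·A_cross = 0.62·240·11.00 = 1637 W (cross-section A).
Total input = 1637 + 772 = 2409 W.
Radiated: εσ·A_surf·T⁴ with A_surf = 2A = 22.00 m².
T⁴ = 2409/(0.76·5.67×10⁻⁸·22.00) = 2.541×10⁹ K⁴.

T ≈ 225 K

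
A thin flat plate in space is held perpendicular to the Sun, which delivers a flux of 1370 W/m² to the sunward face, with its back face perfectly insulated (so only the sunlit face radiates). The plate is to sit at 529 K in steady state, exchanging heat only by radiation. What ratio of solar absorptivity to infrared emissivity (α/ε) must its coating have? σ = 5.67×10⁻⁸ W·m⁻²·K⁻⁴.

Balance: αS·A = εσ·1A·T⁴ ⇒ α/ε = σT⁴/S.
α/ε = 5.67×10⁻⁸·(529)⁴/1370 = 5.67×10⁻⁸·7.831×10¹⁰/1370.

α/ε ≈ 3.24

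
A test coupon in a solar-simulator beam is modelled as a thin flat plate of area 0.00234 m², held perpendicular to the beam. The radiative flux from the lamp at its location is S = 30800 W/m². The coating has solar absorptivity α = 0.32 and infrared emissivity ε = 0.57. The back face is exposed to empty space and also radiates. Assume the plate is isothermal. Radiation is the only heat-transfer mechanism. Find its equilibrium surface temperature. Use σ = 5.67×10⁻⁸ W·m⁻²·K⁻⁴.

T ≈ 625 K

At equilibrium, absorbed power = emitted power.
Absorbing cross-section = A = 0.002340 m²; emitting surface = 2A = 0.004680 m² (ratio 2).
αS·A_cross = εσ·A_surf·T⁴  ⇒  T⁴ = αS/(ε·2σ).
T⁴ = 0.320·30800/(0.57·2·5.67×10⁻⁸) = 1.525×10¹¹ K⁴.
T = (1.525×10¹¹)^(1/4).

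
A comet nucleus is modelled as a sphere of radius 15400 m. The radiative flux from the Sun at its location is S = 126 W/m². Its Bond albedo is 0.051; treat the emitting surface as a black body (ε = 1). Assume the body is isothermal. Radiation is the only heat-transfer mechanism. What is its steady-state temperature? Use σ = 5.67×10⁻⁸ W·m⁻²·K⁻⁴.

At equilibrium, absorbed power = emitted power.
Absorbing cross-section = πr² = 7.451×10⁸ m²; emitting surface = 4πr² = 2.980×10⁹ m² (ratio 4).
(1−a)S·A_cross = εσ·A_surf·T⁴  ⇒  T⁴ = (1−a)S/(4σ).
T⁴ = 0.949·126/(4·5.67×10⁻⁸) = 5.272×10⁸ K⁴.
T = (5.272×10⁸)^(1/4).

T ≈ 152 K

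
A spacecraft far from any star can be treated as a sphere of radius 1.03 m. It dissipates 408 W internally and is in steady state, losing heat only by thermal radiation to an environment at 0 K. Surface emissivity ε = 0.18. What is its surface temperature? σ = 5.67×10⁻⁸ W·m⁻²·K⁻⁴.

Steady state: internal power = radiated power, P = εσA T⁴.
Radiating area A = 4πr² = 13.33 m².
T⁴ = P/(εσA) = 408/(0.18·5.67×10⁻⁸·13.33) = 2.999×10⁹ K⁴.
T = (2.999×10⁹)^(1/4).

T ≈ 234 K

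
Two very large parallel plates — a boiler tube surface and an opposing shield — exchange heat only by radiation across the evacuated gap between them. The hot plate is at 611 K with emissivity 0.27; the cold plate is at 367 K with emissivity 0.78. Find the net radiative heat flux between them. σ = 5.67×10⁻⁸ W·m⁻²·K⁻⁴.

q ≈ 1720 W/m²

For two infinite grey parallel plates, q = σ(T₁⁴ − T₂⁴)/(1/ε₁ + 1/ε₂ − 1).
T₁⁴ − T₂⁴ = 1.394×10¹¹ − 1.814×10¹⁰ = 1.212×10¹¹ K⁴.
1/ε₁ + 1/ε₂ − 1 = 3.704 + 1.282 − 1 = 3.986.
q = 5.67×10⁻⁸ × 1.212×10¹¹ / 3.986.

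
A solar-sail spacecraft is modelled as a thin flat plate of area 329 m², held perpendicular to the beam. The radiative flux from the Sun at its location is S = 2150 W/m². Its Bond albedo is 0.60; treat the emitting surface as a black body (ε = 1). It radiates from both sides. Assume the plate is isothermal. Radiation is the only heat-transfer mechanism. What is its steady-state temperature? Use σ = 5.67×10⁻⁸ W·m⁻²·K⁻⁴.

T ≈ 295 K

At equilibrium, absorbed power = emitted power.
Absorbing cross-section = A = 329.0 m²; emitting surface = 2A = 658.0 m² (ratio 2).
(1−a)S·A_cross = εσ·A_surf·T⁴  ⇒  T⁴ = (1−a)S/(2σ).
T⁴ = 0.400·2150/(2·5.67×10⁻⁸) = 7.584×10⁹ K⁴.
T = (7.584×10⁹)^(1/4).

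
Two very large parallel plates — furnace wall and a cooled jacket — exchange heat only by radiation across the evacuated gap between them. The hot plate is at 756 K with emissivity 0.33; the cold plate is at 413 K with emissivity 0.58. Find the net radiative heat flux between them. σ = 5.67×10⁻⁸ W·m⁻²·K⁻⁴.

q ≈ 4490 W/m²

For two infinite grey parallel plates, q = σ(T₁⁴ − T₂⁴)/(1/ε₁ + 1/ε₂ − 1).
T₁⁴ − T₂⁴ = 3.267×10¹¹ − 2.909×10¹⁰ = 2.976×10¹¹ K⁴.
1/ε₁ + 1/ε₂ − 1 = 3.030 + 1.724 − 1 = 3.754.
q = 5.67×10⁻⁸ × 2.976×10¹¹ / 3.754.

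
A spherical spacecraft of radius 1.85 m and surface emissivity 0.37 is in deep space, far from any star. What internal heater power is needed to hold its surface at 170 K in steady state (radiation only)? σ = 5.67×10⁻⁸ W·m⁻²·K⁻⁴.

P ≈ 754 W

P = εσ·4πr²·T⁴.
4πr² = 43.01 m²; T⁴ = 8.352×10⁸ K⁴.
P = 0.37·5.67×10⁻⁸·43.01·8.352×10⁸.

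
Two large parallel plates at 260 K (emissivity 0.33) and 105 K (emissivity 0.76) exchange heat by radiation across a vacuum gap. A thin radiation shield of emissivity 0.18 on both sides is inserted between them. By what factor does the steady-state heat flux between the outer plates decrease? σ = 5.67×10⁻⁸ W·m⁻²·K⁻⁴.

factor ≈ 4.02

Without shield: q₀ = σΔ(T⁴)/(1/ε₁+1/ε₂−1) with denominator 3.346.
With shield the two gaps are in series; the resistances add: (1/ε₁+1/ε_s−1)+(1/ε_s+1/ε₂−1) = 7.586+5.871 = 13.46.
Heat-flux ratio q₀/q = 13.46/3.346.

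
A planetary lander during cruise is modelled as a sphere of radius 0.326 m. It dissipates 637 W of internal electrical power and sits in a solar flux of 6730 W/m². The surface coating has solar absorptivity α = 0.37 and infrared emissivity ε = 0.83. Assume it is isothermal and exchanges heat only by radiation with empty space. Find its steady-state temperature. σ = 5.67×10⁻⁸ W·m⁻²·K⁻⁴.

T ≈ 391 K

At steady state, absorbed solar power + internal power = radiated power.
Absorbed: α·S·A_cross = 0.37·6730·0.3339 = 831.4 W (cross-section πr²).
Total input = 831.4 + 637 = 1468 W.
Radiated: εσ·A_surf·T⁴ with A_surf = 4πr² = 1.336 m².
T⁴ = 1468/(0.83·5.67×10⁻⁸·1.336) = 2.336×10¹⁰ K⁴.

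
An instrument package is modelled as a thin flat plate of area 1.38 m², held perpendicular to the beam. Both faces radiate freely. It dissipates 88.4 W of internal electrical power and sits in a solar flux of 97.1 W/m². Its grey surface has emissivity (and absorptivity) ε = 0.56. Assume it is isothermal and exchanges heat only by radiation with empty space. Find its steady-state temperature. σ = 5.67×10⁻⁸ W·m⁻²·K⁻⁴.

At steady state, absorbed solar power + internal power = radiated power.
Absorbed: α·S·A_cross = 0.56·97.1·1.380 = 75.04 W (cross-section A).
Total input = 75.04 + 88.4 = 163.4 W.
Radiated: εσ·A_surf·T⁴ with A_surf = 2A = 2.760 m².
T⁴ = 163.4/(0.56·5.67×10⁻⁸·2.760) = 1.865×10⁹ K⁴.

T ≈ 208 K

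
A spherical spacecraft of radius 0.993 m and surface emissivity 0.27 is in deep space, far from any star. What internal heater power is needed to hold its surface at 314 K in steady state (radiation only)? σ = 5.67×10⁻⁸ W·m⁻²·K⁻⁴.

P ≈ 1840 W

P = εσ·4πr²·T⁴.
4πr² = 12.39 m²; T⁴ = 9.721×10⁹ K⁴.
P = 0.27·5.67×10⁻⁸·12.39·9.721×10⁹.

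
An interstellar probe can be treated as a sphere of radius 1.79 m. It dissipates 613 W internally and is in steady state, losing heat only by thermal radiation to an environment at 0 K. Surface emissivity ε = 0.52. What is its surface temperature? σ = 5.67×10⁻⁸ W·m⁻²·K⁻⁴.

T ≈ 151 K

Steady state: internal power = radiated power, P = εσA T⁴.
Radiating area A = 4πr² = 40.26 m².
T⁴ = P/(εσA) = 613/(0.52·5.67×10⁻⁸·40.26) = 5.164×10⁸ K⁴.
T = (5.164×10⁸)^(1/4).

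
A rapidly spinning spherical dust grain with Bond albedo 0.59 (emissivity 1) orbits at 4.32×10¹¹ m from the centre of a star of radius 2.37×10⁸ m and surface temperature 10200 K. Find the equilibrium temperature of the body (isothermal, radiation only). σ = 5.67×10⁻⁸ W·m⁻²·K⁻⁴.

The star's surface emits σT_*⁴; at distance d the flux is S = σT_*⁴(R_*/d)².
S = 5.67×10⁻⁸·(10200)⁴·(2.37×10⁸/4.32×10¹¹)² = 184.7 W/m².
For an isothermal sphere T⁴ = (1−a)S/(4σ) = 3.339×10⁸ K⁴.

T ≈ 135 K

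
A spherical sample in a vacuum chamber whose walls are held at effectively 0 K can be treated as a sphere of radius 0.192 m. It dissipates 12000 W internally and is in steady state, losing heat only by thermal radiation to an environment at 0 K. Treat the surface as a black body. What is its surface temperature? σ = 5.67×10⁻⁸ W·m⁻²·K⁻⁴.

Steady state: internal power = radiated power, P = εσA T⁴.
Radiating area A = 4πr² = 0.4632 m².
T⁴ = P/(εσA) = 12000/(1.0·5.67×10⁻⁸·0.4632) = 4.569×10¹¹ K⁴.
T = (4.569×10¹¹)^(1/4).

T ≈ 822 K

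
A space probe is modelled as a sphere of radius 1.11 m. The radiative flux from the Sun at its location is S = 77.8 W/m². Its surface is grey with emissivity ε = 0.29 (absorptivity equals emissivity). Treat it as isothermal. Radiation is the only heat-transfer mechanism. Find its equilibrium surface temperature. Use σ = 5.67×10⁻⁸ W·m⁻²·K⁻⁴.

At equilibrium, absorbed power = emitted power.
Absorbing cross-section = πr² = 3.871 m²; emitting surface = 4πr² = 15.48 m² (ratio 4).
εS·A_cross = εσ·A_surf·T⁴  ⇒  T⁴ = S/(4σ)   (ε cancels).
T⁴ = 77.8/(4·5.67×10⁻⁸) = 3.430×10⁸ K⁴.
T = (3.430×10⁸)^(1/4).

T ≈ 136 K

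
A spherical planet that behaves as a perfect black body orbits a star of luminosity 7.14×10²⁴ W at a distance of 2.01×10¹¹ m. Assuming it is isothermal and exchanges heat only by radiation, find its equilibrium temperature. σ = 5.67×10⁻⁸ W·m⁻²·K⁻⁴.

T ≈ 88.7 K

First find the stellar flux at distance d: S = L/(4πd²) = 7.14×10²⁴/(4π·(2.01×10¹¹)²) = 14.06 W/m².
For an isothermal sphere, absorbed (1−a)S·πr² = emitted σ·4πr²·T⁴, so T⁴ = (1−a)S/(4σ).
T⁴ = 1.00·14.06/(4·5.67×10⁻⁸) = 6.201×10⁷ K⁴.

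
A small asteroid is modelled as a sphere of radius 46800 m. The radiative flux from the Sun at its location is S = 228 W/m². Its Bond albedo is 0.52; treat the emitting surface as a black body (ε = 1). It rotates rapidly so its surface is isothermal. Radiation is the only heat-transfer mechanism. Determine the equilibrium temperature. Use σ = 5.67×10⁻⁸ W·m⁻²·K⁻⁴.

T ≈ 148 K

At equilibrium, absorbed power = emitted power.
Absorbing cross-section = πr² = 6.881×10⁹ m²; emitting surface = 4πr² = 2.752×10¹⁰ m² (ratio 4).
(1−a)S·A_cross = εσ·A_surf·T⁴  ⇒  T⁴ = (1−a)S/(4σ).
T⁴ = 0.480·228/(4·5.67×10⁻⁸) = 4.825×10⁸ K⁴.
T = (4.825×10⁸)^(1/4).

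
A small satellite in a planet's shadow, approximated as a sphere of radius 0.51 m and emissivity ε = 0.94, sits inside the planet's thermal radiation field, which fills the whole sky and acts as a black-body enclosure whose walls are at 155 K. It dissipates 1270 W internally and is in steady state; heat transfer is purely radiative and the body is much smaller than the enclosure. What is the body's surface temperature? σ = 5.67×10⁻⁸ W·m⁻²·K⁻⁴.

T ≈ 298 K

For a small grey body in a large enclosure, net radiated power = εσA(T⁴ − T_w⁴).
Steady state: P = εσA(T⁴ − T_w⁴) with A = 4πr² = 3.269 m².
T⁴ = P/(εσA) + T_w⁴ = 1270/(0.94·5.67×10⁻⁸·3.269) + (155)⁴
    = 7.290×10⁹ + 5.772×10⁸ = 7.867×10⁹ K⁴.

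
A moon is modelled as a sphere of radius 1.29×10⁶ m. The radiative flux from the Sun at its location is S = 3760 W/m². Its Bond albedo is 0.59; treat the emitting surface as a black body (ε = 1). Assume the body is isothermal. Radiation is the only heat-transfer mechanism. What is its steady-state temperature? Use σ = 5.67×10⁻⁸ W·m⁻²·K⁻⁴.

At equilibrium, absorbed power = emitted power.
Absorbing cross-section = πr² = 5.228×10¹² m²; emitting surface = 4πr² = 2.091×10¹³ m² (ratio 4).
(1−a)S·A_cross = εσ·A_surf·T⁴  ⇒  T⁴ = (1−a)S/(4σ).
T⁴ = 0.410·3760/(4·5.67×10⁻⁸) = 6.797×10⁹ K⁴.
T = (6.797×10⁹)^(1/4).

T ≈ 287 K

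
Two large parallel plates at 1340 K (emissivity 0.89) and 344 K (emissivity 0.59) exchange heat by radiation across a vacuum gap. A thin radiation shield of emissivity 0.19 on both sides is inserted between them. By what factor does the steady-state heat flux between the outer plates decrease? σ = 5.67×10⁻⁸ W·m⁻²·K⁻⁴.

Without shield: q₀ = σΔ(T⁴)/(1/ε₁+1/ε₂−1) with denominator 1.819.
With shield the two gaps are in series; the resistances add: (1/ε₁+1/ε_s−1)+(1/ε_s+1/ε₂−1) = 5.387+5.958 = 11.34.
Heat-flux ratio q₀/q = 11.34/1.819.

factor ≈ 6.24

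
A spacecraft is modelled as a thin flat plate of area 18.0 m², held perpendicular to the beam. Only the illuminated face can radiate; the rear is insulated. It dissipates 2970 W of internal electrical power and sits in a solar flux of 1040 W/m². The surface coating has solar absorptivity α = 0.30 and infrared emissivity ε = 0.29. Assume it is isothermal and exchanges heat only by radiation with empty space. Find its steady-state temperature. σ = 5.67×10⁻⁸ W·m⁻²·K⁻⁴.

T ≈ 413 K

At steady state, absorbed solar power + internal power = radiated power.
Absorbed: α·S·A_cross = 0.30·1040·18.00 = 5616 W (cross-section A).
Total input = 5616 + 2970 = 8586 W.
Radiated: εσ·A_surf·T⁴ with A_surf = A = 18.00 m².
T⁴ = 8586/(0.29·5.67×10⁻⁸·18.00) = 2.901×10¹⁰ K⁴.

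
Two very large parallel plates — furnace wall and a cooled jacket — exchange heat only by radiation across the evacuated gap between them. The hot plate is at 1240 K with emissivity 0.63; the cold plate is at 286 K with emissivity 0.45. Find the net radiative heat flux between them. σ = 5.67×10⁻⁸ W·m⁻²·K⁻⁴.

For two infinite grey parallel plates, q = σ(T₁⁴ − T₂⁴)/(1/ε₁ + 1/ε₂ − 1).
T₁⁴ − T₂⁴ = 2.364×10¹² − 6.691×10⁹ = 2.358×10¹² K⁴.
1/ε₁ + 1/ε₂ − 1 = 1.587 + 2.222 − 1 = 2.810.
q = 5.67×10⁻⁸ × 2.358×10¹² / 2.810.

q ≈ 47600 W/m²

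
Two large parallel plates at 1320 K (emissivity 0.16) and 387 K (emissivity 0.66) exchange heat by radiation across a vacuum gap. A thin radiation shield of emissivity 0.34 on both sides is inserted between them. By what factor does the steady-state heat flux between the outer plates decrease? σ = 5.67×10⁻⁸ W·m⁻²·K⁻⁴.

factor ≈ 1.72

Without shield: q₀ = σΔ(T⁴)/(1/ε₁+1/ε₂−1) with denominator 6.765.
With shield the two gaps are in series; the resistances add: (1/ε₁+1/ε_s−1)+(1/ε_s+1/ε₂−1) = 8.191+3.456 = 11.65.
Heat-flux ratio q₀/q = 11.65/6.765.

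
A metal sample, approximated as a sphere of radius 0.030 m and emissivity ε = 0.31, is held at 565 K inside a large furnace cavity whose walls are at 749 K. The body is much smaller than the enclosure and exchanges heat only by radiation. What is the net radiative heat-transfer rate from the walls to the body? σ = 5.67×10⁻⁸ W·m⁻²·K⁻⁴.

For a small grey body in a large enclosure: P_net = εσA(T_body⁴ − T_wall⁴).
A = 4πr² = 0.01131 m²; T_body⁴ − T_wall⁴ = 1.019×10¹¹ − 3.147×10¹¹ = -2.128×10¹¹ K⁴.
|P_net| = 0.31·5.67×10⁻⁸·0.01131·2.128×10¹¹.

P_net ≈ 42.3 W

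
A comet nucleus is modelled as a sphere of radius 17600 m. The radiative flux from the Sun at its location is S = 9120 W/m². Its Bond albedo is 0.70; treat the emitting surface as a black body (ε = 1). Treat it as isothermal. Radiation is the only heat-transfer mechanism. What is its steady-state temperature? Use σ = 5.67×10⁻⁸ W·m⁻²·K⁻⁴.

At equilibrium, absorbed power = emitted power.
Absorbing cross-section = πr² = 9.731×10⁸ m²; emitting surface = 4πr² = 3.893×10⁹ m² (ratio 4).
(1−a)S·A_cross = εσ·A_surf·T⁴  ⇒  T⁴ = (1−a)S/(4σ).
T⁴ = 0.300·9120/(4·5.67×10⁻⁸) = 1.206×10¹⁰ K⁴.
T = (1.206×10¹⁰)^(1/4).

T ≈ 331 K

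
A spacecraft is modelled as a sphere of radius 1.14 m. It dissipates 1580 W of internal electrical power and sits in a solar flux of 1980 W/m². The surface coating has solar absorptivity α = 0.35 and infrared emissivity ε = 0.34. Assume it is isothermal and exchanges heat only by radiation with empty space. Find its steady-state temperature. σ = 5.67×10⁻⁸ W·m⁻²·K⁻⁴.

At steady state, absorbed solar power + internal power = radiated power.
Absorbed: α·S·A_cross = 0.35·1980·4.083 = 2829 W (cross-section πr²).
Total input = 2829 + 1580 = 4409 W.
Radiated: εσ·A_surf·T⁴ with A_surf = 4πr² = 16.33 m².
T⁴ = 4409/(0.34·5.67×10⁻⁸·16.33) = 1.401×10¹⁰ K⁴.

T ≈ 344 K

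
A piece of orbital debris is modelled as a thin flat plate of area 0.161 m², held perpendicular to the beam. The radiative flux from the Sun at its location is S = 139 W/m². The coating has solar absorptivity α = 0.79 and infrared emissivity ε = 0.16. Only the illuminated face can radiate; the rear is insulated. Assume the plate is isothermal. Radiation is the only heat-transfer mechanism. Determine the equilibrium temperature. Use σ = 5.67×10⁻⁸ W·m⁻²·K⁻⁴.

T ≈ 332 K

At equilibrium, absorbed power = emitted power.
Absorbing cross-section = A = 0.1610 m²; emitting surface = A = 0.1610 m² (ratio 1).
αS·A_cross = εσ·A_surf·T⁴  ⇒  T⁴ = αS/(ε·1σ).
T⁴ = 0.790·139/(0.16·1·5.67×10⁻⁸) = 1.210×10¹⁰ K⁴.
T = (1.210×10¹⁰)^(1/4).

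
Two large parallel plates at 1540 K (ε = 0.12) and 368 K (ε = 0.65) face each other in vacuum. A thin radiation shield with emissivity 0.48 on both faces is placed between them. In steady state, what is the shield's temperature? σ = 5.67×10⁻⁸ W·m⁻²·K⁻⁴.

T_s ≈ 1060 K

In steady state the net flux on the hot side equals that on the cold side.
σ(T₁⁴−T_s⁴)/D₁ = σ(T_s⁴−T₂⁴)/D₂, with D₁ = 1/ε₁+1/ε_s−1 = 9.417, D₂ = 1/ε_s+1/ε₂−1 = 2.622.
Solve for T_s⁴: T_s⁴ = (D₂·T₁⁴ + D₁·T₂⁴)/(D₁+D₂) = 1.239×10¹² K⁴.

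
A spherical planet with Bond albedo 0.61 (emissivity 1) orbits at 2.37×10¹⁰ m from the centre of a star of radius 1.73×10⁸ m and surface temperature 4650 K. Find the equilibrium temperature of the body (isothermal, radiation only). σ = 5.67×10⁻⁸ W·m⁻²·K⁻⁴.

The star's surface emits σT_*⁴; at distance d the flux is S = σT_*⁴(R_*/d)².
S = 5.67×10⁻⁸·(4650)⁴·(1.73×10⁸/2.37×10¹⁰)² = 1413 W/m².
For an isothermal sphere T⁴ = (1−a)S/(4σ) = 2.429×10⁹ K⁴.

T ≈ 222 K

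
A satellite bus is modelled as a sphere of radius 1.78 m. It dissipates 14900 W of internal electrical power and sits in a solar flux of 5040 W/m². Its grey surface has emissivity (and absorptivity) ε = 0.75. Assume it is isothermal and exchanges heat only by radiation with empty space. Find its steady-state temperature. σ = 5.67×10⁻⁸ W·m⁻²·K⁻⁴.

At steady state, absorbed solar power + internal power = radiated power.
Absorbed: α·S·A_cross = 0.75·5040·9.954 = 37630 W (cross-section πr²).
Total input = 37630 + 14900 = 52530 W.
Radiated: εσ·A_surf·T⁴ with A_surf = 4πr² = 39.82 m².
T⁴ = 52530/(0.75·5.67×10⁻⁸·39.82) = 3.102×10¹⁰ K⁴.

T ≈ 420 K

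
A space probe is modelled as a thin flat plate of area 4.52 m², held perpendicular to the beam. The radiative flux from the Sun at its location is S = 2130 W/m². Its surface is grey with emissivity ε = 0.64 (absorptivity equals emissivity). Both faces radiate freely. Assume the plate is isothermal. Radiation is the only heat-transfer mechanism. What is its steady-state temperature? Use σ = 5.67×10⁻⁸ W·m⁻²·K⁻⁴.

At equilibrium, absorbed power = emitted power.
Absorbing cross-section = A = 4.520 m²; emitting surface = 2A = 9.040 m² (ratio 2).
εS·A_cross = εσ·A_surf·T⁴  ⇒  T⁴ = S/(2σ)   (ε cancels).
T⁴ = 2130/(2·5.67×10⁻⁸) = 1.878×10¹⁰ K⁴.
T = (1.878×10¹⁰)^(1/4).

T ≈ 370 K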